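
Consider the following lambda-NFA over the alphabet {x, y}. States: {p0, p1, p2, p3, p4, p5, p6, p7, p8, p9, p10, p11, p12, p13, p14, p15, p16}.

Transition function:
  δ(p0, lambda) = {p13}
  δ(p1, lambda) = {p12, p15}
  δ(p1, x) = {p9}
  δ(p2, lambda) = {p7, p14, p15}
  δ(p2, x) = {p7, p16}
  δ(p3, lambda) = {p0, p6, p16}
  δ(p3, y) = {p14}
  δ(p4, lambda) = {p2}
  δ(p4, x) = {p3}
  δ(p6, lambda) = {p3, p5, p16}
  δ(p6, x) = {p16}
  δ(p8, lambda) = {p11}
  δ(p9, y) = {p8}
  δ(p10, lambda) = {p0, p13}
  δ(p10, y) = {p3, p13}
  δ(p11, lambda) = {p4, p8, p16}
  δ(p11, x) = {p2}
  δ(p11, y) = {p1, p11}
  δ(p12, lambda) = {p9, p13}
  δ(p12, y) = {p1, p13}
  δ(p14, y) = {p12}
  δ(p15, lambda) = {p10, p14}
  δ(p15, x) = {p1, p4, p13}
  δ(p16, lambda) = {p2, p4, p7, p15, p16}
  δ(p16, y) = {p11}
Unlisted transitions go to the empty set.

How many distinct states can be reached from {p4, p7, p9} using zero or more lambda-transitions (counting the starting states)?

Start with {p4, p7, p9}.
From p4 via lambda: add p2.
From p2 via lambda: add p14, p15.
From p15 via lambda: add p10.
From p10 via lambda: add p0, p13.
lambda-closure = {p0, p2, p4, p7, p9, p10, p13, p14, p15}, which has 9 states.

9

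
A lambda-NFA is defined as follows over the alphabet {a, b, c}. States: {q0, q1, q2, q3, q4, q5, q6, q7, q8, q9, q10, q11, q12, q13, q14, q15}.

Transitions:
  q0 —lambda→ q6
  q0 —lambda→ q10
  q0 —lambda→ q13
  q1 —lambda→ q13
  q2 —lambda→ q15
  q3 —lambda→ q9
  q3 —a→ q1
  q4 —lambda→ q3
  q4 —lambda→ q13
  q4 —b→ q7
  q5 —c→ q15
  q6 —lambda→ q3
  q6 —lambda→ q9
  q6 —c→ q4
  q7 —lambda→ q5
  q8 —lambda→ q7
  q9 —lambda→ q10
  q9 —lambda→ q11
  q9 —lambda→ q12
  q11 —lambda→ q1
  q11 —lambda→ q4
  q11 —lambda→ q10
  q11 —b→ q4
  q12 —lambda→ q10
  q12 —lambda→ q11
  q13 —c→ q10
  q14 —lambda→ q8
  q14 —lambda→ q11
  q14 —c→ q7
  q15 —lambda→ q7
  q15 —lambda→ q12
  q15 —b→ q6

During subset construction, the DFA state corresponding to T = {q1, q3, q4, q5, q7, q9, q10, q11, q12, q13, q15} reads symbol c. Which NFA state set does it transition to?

q5 on c → {q15}.
q13 on c → {q10}.
No c-transition from q1, q3, q4, q7, q9, q10, q11, q12, q15.
Union after reading c: {q10, q15}.
Now take the lambda-closure:
From q15 via lambda: add q7, q12.
From q7 via lambda: add q5.
From q12 via lambda: add q11.
From q11 via lambda: add q1, q4.
From q1 via lambda: add q13.
From q4 via lambda: add q3.
From q3 via lambda: add q9.
No new states can be added; the closed set is {q1, q3, q4, q5, q7, q9, q10, q11, q12, q13, q15}.

{q1, q3, q4, q5, q7, q9, q10, q11, q12, q13, q15}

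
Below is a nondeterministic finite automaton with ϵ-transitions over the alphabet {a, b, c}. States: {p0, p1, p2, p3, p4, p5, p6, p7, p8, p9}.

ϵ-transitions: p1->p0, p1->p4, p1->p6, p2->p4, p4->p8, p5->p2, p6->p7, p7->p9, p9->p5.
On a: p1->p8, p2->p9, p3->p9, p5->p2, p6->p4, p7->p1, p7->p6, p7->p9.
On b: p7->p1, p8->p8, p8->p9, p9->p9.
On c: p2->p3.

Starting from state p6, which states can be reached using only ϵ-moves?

{p2, p4, p5, p6, p7, p8, p9}

Start with {p6}.
From p6 via ϵ: add p7.
From p7 via ϵ: add p9.
From p9 via ϵ: add p5.
From p5 via ϵ: add p2.
From p2 via ϵ: add p4.
From p4 via ϵ: add p8.
No new states can be added; the closed set is {p2, p4, p5, p6, p7, p8, p9}.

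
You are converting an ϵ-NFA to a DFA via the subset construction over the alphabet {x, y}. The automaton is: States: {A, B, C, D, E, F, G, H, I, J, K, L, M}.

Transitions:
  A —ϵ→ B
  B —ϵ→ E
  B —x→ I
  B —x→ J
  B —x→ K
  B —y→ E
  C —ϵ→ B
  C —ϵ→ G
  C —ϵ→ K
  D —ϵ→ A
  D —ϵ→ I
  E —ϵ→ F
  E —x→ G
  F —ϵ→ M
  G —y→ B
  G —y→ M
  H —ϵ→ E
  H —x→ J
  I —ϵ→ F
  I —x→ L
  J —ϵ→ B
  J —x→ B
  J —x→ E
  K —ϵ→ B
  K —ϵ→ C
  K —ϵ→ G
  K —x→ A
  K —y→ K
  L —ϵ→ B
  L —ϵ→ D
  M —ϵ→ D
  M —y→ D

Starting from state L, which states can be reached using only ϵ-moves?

Start with {L}.
From L via ϵ: add B, D.
From B via ϵ: add E.
From D via ϵ: add A, I.
From E via ϵ: add F.
From F via ϵ: add M.
No new states can be added; the closed set is {A, B, D, E, F, I, L, M}.

{A, B, D, E, F, I, L, M}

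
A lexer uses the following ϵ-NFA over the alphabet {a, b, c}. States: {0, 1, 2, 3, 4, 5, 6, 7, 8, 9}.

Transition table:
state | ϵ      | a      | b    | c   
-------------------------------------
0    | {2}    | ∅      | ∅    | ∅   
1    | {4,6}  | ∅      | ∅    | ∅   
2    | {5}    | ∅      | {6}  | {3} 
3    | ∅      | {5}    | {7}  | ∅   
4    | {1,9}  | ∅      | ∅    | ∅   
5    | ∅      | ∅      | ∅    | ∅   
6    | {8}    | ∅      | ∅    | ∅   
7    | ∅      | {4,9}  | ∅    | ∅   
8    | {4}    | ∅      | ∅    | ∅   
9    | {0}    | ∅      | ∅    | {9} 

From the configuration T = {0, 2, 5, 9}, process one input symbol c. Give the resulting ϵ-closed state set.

2 on c → {3}.
9 on c → {9}.
No c-transition from 0, 5.
Union after reading c: {3, 9}.
Now take the ϵ-closure:
From 9 via ϵ: add 0.
From 0 via ϵ: add 2.
From 2 via ϵ: add 5.
No new states can be added; the closed set is {0, 2, 3, 5, 9}.

{0, 2, 3, 5, 9}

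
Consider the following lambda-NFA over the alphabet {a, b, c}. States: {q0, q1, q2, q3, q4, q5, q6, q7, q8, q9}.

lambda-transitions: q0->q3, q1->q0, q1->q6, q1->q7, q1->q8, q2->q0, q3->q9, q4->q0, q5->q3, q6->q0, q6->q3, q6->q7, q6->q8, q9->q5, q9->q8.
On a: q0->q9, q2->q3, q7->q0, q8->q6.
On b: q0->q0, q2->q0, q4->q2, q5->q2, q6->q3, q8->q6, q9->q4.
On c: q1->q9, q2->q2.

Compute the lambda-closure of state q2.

Start with {q2}.
From q2 via lambda: add q0.
From q0 via lambda: add q3.
From q3 via lambda: add q9.
From q9 via lambda: add q5, q8.
No new states can be added; the closed set is {q0, q2, q3, q5, q8, q9}.

{q0, q2, q3, q5, q8, q9}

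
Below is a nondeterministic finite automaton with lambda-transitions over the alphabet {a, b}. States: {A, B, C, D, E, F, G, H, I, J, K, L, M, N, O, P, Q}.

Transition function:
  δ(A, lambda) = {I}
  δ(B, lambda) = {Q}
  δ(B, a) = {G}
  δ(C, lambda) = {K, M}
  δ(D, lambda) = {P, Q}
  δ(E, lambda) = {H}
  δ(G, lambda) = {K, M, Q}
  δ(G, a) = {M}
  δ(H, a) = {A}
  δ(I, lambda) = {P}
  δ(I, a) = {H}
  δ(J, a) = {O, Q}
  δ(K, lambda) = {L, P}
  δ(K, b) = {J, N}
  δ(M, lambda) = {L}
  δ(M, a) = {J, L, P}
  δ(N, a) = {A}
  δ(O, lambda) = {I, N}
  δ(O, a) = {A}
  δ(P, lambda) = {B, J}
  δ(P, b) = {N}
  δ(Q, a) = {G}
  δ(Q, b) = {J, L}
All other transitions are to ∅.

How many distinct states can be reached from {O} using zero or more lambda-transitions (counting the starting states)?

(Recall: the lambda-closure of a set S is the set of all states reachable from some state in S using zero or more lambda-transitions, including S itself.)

7

Start with {O}.
From O via lambda: add I, N.
From I via lambda: add P.
From P via lambda: add B, J.
From B via lambda: add Q.
lambda-closure = {B, I, J, N, O, P, Q}, which has 7 states.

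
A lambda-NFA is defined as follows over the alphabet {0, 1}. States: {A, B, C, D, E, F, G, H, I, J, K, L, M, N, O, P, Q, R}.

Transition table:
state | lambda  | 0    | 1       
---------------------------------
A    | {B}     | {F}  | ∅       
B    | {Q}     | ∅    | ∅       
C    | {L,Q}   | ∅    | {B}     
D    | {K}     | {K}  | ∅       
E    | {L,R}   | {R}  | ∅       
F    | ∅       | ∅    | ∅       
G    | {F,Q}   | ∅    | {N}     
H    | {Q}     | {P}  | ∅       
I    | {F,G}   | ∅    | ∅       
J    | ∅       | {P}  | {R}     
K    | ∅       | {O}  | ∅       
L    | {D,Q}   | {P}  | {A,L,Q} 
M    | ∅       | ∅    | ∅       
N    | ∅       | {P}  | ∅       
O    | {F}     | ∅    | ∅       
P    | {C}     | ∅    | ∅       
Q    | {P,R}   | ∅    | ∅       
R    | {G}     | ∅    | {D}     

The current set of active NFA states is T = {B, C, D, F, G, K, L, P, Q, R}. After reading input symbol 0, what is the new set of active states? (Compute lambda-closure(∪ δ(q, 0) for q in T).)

D on 0 → {K}.
K on 0 → {O}.
L on 0 → {P}.
No 0-transition from B, C, F, G, P, Q, R.
Union after reading 0: {K, O, P}.
Now take the lambda-closure:
From O via lambda: add F.
From P via lambda: add C.
From C via lambda: add L, Q.
From L via lambda: add D.
From Q via lambda: add R.
From R via lambda: add G.
No new states can be added; the closed set is {C, D, F, G, K, L, O, P, Q, R}.

{C, D, F, G, K, L, O, P, Q, R}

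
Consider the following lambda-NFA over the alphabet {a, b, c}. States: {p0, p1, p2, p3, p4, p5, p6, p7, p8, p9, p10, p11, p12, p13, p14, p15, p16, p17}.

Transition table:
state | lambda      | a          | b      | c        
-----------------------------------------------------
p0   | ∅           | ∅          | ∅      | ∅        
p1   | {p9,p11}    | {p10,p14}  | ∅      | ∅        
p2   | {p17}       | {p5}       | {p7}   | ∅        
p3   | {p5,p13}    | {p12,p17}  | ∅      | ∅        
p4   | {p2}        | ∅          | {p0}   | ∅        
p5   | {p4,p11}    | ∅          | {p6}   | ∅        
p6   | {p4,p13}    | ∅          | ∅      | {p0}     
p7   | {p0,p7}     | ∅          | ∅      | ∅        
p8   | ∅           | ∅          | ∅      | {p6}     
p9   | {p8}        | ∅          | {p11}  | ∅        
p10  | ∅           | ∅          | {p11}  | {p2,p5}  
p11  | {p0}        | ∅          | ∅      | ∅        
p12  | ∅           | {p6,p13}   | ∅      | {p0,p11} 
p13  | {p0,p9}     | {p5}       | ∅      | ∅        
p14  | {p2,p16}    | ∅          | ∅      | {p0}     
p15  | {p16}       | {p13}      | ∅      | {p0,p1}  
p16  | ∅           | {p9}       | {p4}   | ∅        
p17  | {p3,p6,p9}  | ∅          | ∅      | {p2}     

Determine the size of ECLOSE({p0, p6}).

11

Start with {p0, p6}.
From p6 via lambda: add p4, p13.
From p4 via lambda: add p2.
From p13 via lambda: add p9.
From p2 via lambda: add p17.
From p9 via lambda: add p8.
From p17 via lambda: add p3.
From p3 via lambda: add p5.
From p5 via lambda: add p11.
lambda-closure = {p0, p2, p3, p4, p5, p6, p8, p9, p11, p13, p17}, which has 11 states.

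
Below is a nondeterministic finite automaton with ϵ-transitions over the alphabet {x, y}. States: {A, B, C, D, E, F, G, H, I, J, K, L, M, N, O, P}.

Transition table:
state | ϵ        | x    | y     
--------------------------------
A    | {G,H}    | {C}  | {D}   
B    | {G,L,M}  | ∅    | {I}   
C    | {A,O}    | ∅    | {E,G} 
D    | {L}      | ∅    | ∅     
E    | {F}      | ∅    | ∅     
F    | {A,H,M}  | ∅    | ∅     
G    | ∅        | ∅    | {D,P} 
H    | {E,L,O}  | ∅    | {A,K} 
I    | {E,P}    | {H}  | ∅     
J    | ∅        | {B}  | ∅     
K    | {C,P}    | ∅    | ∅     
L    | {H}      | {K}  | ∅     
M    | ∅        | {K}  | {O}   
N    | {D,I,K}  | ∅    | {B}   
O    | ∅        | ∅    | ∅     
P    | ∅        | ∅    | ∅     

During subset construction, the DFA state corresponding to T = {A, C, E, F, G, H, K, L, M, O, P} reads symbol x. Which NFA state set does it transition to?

A on x → {C}.
L on x → {K}.
M on x → {K}.
No x-transition from C, E, F, G, H, K, O, P.
Union after reading x: {C, K}.
Now take the ϵ-closure:
From C via ϵ: add A, O.
From K via ϵ: add P.
From A via ϵ: add G, H.
From H via ϵ: add E, L.
From E via ϵ: add F.
From F via ϵ: add M.
No new states can be added; the closed set is {A, C, E, F, G, H, K, L, M, O, P}.

{A, C, E, F, G, H, K, L, M, O, P}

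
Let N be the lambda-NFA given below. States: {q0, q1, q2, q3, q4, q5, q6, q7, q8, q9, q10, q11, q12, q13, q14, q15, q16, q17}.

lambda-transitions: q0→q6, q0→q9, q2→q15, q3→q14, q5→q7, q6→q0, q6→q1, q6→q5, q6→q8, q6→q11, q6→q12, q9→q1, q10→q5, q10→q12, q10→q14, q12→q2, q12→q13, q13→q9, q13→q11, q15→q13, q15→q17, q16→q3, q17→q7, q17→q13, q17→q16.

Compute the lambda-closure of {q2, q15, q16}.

Start with {q2, q15, q16}.
From q15 via lambda: add q13, q17.
From q16 via lambda: add q3.
From q3 via lambda: add q14.
From q13 via lambda: add q9, q11.
From q17 via lambda: add q7.
From q9 via lambda: add q1.
No new states can be added; the closed set is {q1, q2, q3, q7, q9, q11, q13, q14, q15, q16, q17}.

{q1, q2, q3, q7, q9, q11, q13, q14, q15, q16, q17}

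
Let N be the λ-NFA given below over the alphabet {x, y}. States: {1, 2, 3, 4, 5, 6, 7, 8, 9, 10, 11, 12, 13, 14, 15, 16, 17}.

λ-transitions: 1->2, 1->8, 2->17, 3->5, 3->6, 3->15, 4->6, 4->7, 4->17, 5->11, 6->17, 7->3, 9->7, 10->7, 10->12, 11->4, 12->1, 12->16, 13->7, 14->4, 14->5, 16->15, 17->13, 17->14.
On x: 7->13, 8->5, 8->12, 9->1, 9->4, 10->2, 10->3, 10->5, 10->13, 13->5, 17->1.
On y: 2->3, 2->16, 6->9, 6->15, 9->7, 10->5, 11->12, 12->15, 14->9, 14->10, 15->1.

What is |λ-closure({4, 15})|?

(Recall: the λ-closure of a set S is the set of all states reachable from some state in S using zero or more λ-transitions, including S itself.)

Start with {4, 15}.
From 4 via λ: add 6, 7, 17.
From 7 via λ: add 3.
From 17 via λ: add 13, 14.
From 3 via λ: add 5.
From 5 via λ: add 11.
λ-closure = {3, 4, 5, 6, 7, 11, 13, 14, 15, 17}, which has 10 states.

10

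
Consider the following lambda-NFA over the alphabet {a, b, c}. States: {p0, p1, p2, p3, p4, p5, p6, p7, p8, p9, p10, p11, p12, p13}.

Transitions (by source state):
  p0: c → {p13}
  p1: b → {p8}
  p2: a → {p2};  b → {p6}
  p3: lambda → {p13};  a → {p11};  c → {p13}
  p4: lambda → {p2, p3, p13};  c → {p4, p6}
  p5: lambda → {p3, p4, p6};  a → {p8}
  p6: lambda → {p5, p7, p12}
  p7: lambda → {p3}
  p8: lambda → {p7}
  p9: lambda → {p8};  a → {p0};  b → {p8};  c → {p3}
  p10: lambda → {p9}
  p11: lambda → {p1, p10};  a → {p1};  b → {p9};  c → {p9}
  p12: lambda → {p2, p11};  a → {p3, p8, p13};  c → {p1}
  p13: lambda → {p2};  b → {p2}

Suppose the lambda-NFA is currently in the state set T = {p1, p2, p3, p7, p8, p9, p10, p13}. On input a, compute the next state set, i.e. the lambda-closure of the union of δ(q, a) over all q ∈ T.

{p0, p1, p2, p3, p7, p8, p9, p10, p11, p13}

p2 on a → {p2}.
p3 on a → {p11}.
p9 on a → {p0}.
No a-transition from p1, p7, p8, p10, p13.
Union after reading a: {p0, p2, p11}.
Now take the lambda-closure:
From p11 via lambda: add p1, p10.
From p10 via lambda: add p9.
From p9 via lambda: add p8.
From p8 via lambda: add p7.
From p7 via lambda: add p3.
From p3 via lambda: add p13.
No new states can be added; the closed set is {p0, p1, p2, p3, p7, p8, p9, p10, p11, p13}.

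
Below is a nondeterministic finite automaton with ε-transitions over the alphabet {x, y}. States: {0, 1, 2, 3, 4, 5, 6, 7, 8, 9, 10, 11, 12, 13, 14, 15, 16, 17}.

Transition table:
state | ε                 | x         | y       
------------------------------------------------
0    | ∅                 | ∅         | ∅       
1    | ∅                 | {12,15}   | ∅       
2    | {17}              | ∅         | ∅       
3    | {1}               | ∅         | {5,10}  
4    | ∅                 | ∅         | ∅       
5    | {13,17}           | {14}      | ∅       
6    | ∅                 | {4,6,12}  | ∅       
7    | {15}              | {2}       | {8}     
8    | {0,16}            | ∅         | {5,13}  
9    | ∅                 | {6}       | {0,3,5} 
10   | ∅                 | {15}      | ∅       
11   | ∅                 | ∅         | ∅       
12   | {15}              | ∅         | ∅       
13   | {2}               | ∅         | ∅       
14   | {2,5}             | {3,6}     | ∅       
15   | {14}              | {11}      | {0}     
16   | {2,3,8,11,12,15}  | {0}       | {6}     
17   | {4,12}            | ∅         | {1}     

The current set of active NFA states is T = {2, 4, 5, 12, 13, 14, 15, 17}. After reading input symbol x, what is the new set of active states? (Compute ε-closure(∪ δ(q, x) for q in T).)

{1, 2, 3, 4, 5, 6, 11, 12, 13, 14, 15, 17}

5 on x → {14}.
14 on x → {3, 6}.
15 on x → {11}.
No x-transition from 2, 4, 12, 13, 17.
Union after reading x: {3, 6, 11, 14}.
Now take the ε-closure:
From 3 via ε: add 1.
From 14 via ε: add 2, 5.
From 2 via ε: add 17.
From 5 via ε: add 13.
From 17 via ε: add 4, 12.
From 12 via ε: add 15.
No new states can be added; the closed set is {1, 2, 3, 4, 5, 6, 11, 12, 13, 14, 15, 17}.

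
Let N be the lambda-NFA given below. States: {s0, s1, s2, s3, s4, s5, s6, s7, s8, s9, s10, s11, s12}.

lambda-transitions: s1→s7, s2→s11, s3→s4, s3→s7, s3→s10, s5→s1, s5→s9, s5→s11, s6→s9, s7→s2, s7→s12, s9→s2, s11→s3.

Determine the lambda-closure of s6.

Start with {s6}.
From s6 via lambda: add s9.
From s9 via lambda: add s2.
From s2 via lambda: add s11.
From s11 via lambda: add s3.
From s3 via lambda: add s4, s7, s10.
From s7 via lambda: add s12.
No new states can be added; the closed set is {s2, s3, s4, s6, s7, s9, s10, s11, s12}.

{s2, s3, s4, s6, s7, s9, s10, s11, s12}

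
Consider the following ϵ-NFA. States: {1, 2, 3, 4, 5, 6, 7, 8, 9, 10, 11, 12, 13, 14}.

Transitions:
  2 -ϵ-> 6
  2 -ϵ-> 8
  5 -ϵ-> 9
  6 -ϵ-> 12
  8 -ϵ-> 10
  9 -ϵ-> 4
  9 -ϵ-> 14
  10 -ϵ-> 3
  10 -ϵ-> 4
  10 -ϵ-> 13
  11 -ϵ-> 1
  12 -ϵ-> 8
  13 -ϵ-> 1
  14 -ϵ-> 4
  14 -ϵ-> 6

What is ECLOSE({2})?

{1, 2, 3, 4, 6, 8, 10, 12, 13}

Start with {2}.
From 2 via ϵ: add 6, 8.
From 6 via ϵ: add 12.
From 8 via ϵ: add 10.
From 10 via ϵ: add 3, 4, 13.
From 13 via ϵ: add 1.
No new states can be added; the closed set is {1, 2, 3, 4, 6, 8, 10, 12, 13}.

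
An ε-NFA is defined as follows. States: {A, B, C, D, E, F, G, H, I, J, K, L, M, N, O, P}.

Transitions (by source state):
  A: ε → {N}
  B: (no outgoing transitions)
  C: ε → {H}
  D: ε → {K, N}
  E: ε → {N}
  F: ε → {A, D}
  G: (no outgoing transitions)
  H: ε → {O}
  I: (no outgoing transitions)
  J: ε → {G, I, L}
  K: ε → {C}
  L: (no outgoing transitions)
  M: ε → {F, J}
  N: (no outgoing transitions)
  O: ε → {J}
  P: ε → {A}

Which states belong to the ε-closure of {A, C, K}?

{A, C, G, H, I, J, K, L, N, O}

Start with {A, C, K}.
From A via ε: add N.
From C via ε: add H.
From H via ε: add O.
From O via ε: add J.
From J via ε: add G, I, L.
No new states can be added; the closed set is {A, C, G, H, I, J, K, L, N, O}.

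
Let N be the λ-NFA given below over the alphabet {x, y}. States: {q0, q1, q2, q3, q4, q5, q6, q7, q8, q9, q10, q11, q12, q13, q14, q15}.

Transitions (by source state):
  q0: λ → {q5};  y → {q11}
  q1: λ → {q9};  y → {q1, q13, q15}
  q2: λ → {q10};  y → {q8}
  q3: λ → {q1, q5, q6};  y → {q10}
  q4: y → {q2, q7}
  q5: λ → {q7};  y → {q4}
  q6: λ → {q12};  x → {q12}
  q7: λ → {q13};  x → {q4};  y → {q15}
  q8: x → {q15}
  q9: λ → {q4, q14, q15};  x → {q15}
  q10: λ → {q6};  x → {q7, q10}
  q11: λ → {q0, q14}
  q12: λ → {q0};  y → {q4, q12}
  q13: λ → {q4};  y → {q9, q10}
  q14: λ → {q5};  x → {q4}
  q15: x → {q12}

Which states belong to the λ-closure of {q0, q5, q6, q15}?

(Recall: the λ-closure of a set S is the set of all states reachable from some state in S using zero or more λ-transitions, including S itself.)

{q0, q4, q5, q6, q7, q12, q13, q15}

Start with {q0, q5, q6, q15}.
From q5 via λ: add q7.
From q6 via λ: add q12.
From q7 via λ: add q13.
From q13 via λ: add q4.
No new states can be added; the closed set is {q0, q4, q5, q6, q7, q12, q13, q15}.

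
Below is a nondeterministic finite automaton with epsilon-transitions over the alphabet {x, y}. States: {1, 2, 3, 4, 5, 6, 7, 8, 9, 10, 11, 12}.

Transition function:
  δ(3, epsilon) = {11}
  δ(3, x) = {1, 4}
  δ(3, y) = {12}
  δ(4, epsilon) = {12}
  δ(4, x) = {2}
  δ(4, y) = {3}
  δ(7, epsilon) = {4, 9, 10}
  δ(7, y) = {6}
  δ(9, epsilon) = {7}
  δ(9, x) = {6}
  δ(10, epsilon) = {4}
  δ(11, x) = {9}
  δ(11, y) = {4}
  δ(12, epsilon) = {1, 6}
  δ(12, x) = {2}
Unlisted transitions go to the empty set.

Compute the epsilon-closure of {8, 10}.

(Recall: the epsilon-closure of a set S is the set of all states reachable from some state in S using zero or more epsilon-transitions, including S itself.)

Start with {8, 10}.
From 10 via epsilon: add 4.
From 4 via epsilon: add 12.
From 12 via epsilon: add 1, 6.
No new states can be added; the closed set is {1, 4, 6, 8, 10, 12}.

{1, 4, 6, 8, 10, 12}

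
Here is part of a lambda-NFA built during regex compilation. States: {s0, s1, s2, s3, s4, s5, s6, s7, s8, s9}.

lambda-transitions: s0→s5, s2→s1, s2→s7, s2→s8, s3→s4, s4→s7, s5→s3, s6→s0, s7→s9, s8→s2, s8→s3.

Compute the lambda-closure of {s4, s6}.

{s0, s3, s4, s5, s6, s7, s9}

Start with {s4, s6}.
From s4 via lambda: add s7.
From s6 via lambda: add s0.
From s0 via lambda: add s5.
From s7 via lambda: add s9.
From s5 via lambda: add s3.
No new states can be added; the closed set is {s0, s3, s4, s5, s6, s7, s9}.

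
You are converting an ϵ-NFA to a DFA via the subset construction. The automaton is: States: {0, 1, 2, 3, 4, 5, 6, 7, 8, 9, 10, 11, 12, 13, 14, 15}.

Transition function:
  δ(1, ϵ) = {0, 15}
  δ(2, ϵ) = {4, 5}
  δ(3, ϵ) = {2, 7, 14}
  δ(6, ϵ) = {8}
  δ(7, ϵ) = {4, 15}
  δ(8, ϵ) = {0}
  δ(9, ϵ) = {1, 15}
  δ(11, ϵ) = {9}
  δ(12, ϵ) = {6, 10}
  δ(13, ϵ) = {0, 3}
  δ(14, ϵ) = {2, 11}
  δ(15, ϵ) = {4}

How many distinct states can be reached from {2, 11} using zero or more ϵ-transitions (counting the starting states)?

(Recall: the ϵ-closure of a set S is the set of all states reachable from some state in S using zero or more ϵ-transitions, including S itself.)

8

Start with {2, 11}.
From 2 via ϵ: add 4, 5.
From 11 via ϵ: add 9.
From 9 via ϵ: add 1, 15.
From 1 via ϵ: add 0.
ϵ-closure = {0, 1, 2, 4, 5, 9, 11, 15}, which has 8 states.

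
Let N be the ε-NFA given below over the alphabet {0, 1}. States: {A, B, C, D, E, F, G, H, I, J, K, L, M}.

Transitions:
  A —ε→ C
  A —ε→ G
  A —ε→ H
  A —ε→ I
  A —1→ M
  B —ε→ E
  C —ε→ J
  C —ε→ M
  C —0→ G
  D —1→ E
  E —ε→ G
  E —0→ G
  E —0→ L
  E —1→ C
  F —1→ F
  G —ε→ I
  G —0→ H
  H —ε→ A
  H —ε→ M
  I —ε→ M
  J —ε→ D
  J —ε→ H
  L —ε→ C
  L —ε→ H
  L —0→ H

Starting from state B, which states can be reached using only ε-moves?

Start with {B}.
From B via ε: add E.
From E via ε: add G.
From G via ε: add I.
From I via ε: add M.
No new states can be added; the closed set is {B, E, G, I, M}.

{B, E, G, I, M}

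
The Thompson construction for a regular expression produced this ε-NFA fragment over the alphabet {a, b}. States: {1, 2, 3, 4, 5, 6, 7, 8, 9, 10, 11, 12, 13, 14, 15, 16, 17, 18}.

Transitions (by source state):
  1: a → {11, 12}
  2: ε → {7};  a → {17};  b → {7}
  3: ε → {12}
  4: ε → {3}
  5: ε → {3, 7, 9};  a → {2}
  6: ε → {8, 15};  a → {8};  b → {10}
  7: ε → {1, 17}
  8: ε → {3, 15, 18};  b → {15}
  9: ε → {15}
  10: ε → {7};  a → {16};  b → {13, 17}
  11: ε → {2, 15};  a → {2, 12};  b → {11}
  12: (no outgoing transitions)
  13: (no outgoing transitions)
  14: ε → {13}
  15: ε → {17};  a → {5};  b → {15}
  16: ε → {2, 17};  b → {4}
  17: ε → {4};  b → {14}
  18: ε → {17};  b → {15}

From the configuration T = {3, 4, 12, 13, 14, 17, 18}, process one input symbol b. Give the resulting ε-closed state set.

{3, 4, 12, 13, 14, 15, 17}

17 on b → {14}.
18 on b → {15}.
No b-transition from 3, 4, 12, 13, 14.
Union after reading b: {14, 15}.
Now take the ε-closure:
From 14 via ε: add 13.
From 15 via ε: add 17.
From 17 via ε: add 4.
From 4 via ε: add 3.
From 3 via ε: add 12.
No new states can be added; the closed set is {3, 4, 12, 13, 14, 15, 17}.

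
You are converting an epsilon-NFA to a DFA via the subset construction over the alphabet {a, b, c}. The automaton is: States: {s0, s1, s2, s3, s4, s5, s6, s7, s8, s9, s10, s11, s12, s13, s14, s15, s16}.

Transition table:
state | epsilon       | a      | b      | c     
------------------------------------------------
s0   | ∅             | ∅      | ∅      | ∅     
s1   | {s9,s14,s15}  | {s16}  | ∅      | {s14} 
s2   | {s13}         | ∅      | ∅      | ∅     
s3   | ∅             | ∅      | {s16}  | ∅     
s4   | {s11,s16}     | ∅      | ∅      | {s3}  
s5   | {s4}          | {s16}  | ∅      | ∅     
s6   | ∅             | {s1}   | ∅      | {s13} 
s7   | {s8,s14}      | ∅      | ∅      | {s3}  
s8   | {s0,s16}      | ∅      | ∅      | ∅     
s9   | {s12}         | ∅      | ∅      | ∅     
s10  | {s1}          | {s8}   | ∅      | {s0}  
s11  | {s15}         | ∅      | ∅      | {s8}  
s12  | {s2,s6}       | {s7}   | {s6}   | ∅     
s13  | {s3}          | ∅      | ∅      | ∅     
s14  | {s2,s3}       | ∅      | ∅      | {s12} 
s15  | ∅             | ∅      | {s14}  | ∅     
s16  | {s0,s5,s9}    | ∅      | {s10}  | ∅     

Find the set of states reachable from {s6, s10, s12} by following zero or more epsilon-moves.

{s1, s2, s3, s6, s9, s10, s12, s13, s14, s15}

Start with {s6, s10, s12}.
From s10 via epsilon: add s1.
From s12 via epsilon: add s2.
From s1 via epsilon: add s9, s14, s15.
From s2 via epsilon: add s13.
From s13 via epsilon: add s3.
No new states can be added; the closed set is {s1, s2, s3, s6, s9, s10, s12, s13, s14, s15}.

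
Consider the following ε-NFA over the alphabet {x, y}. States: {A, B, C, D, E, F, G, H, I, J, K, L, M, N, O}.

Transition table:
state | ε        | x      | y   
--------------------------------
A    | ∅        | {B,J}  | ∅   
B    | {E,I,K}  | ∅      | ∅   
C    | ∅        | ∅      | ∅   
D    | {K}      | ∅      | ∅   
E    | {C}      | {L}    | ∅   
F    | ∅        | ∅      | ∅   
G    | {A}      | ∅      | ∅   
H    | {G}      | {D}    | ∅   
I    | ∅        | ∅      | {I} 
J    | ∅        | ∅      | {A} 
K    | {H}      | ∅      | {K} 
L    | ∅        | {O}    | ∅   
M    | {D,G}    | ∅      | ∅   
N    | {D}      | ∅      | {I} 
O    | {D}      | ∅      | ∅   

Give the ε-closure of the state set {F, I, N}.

Start with {F, I, N}.
From N via ε: add D.
From D via ε: add K.
From K via ε: add H.
From H via ε: add G.
From G via ε: add A.
No new states can be added; the closed set is {A, D, F, G, H, I, K, N}.

{A, D, F, G, H, I, K, N}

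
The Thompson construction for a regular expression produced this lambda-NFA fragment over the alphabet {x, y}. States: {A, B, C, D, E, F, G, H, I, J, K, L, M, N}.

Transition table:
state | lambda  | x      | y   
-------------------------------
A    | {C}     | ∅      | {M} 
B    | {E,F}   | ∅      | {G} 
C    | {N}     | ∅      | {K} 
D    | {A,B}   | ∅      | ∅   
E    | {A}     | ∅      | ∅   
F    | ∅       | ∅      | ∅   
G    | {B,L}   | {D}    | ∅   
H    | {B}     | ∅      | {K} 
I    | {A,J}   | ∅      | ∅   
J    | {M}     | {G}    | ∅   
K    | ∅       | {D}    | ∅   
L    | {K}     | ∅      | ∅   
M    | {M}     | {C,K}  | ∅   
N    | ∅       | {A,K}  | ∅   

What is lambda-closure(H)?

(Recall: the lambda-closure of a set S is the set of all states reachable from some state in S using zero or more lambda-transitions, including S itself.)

{A, B, C, E, F, H, N}

Start with {H}.
From H via lambda: add B.
From B via lambda: add E, F.
From E via lambda: add A.
From A via lambda: add C.
From C via lambda: add N.
No new states can be added; the closed set is {A, B, C, E, F, H, N}.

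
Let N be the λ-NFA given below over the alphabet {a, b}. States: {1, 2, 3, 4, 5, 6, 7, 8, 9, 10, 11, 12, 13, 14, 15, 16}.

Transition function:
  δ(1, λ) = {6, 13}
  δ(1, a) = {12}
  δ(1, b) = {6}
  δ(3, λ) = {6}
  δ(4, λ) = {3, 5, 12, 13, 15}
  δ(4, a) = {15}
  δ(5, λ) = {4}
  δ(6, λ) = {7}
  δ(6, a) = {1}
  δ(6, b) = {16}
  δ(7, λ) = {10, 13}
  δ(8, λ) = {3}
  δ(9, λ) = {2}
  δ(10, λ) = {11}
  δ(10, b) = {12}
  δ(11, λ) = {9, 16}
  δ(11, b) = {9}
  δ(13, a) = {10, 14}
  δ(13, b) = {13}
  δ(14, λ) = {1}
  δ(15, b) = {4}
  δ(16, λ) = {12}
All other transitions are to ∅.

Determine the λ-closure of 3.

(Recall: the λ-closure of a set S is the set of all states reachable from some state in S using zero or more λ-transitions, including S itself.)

Start with {3}.
From 3 via λ: add 6.
From 6 via λ: add 7.
From 7 via λ: add 10, 13.
From 10 via λ: add 11.
From 11 via λ: add 9, 16.
From 9 via λ: add 2.
From 16 via λ: add 12.
No new states can be added; the closed set is {2, 3, 6, 7, 9, 10, 11, 12, 13, 16}.

{2, 3, 6, 7, 9, 10, 11, 12, 13, 16}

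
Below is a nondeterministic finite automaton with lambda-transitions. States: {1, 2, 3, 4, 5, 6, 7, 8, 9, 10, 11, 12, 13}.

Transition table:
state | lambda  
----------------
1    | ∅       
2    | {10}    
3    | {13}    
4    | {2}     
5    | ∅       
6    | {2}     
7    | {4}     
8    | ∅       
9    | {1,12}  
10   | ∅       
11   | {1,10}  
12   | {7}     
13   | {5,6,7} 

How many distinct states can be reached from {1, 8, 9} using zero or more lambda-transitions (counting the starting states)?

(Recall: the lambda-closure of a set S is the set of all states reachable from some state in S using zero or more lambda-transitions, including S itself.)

Start with {1, 8, 9}.
From 9 via lambda: add 12.
From 12 via lambda: add 7.
From 7 via lambda: add 4.
From 4 via lambda: add 2.
From 2 via lambda: add 10.
lambda-closure = {1, 2, 4, 7, 8, 9, 10, 12}, which has 8 states.

8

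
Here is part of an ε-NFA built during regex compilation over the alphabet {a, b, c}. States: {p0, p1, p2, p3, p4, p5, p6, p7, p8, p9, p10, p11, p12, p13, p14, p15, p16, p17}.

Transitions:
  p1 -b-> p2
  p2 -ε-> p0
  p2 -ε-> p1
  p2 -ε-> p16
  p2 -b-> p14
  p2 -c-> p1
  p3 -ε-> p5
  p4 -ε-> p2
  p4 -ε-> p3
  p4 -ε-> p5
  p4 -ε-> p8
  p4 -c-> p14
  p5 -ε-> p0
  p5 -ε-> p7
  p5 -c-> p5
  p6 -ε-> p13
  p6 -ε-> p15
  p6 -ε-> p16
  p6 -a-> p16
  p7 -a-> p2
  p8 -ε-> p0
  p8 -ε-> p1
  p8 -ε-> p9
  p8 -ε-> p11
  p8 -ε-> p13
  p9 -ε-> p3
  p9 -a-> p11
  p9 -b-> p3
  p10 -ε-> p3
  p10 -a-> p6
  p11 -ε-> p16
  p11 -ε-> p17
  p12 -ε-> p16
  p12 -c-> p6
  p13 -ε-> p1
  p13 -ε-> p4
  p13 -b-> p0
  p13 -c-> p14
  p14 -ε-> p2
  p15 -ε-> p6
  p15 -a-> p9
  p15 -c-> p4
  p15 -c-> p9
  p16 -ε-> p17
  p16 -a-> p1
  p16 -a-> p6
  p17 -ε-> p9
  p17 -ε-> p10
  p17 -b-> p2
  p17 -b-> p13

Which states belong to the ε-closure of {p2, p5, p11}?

{p0, p1, p2, p3, p5, p7, p9, p10, p11, p16, p17}

Start with {p2, p5, p11}.
From p2 via ε: add p0, p1, p16.
From p5 via ε: add p7.
From p11 via ε: add p17.
From p17 via ε: add p9, p10.
From p9 via ε: add p3.
No new states can be added; the closed set is {p0, p1, p2, p3, p5, p7, p9, p10, p11, p16, p17}.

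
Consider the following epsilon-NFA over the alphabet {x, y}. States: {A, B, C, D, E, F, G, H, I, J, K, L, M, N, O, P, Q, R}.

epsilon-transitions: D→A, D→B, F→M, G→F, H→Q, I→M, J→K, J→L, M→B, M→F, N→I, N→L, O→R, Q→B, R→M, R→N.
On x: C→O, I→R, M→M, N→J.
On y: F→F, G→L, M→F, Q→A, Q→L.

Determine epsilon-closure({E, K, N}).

{B, E, F, I, K, L, M, N}

Start with {E, K, N}.
From N via epsilon: add I, L.
From I via epsilon: add M.
From M via epsilon: add B, F.
No new states can be added; the closed set is {B, E, F, I, K, L, M, N}.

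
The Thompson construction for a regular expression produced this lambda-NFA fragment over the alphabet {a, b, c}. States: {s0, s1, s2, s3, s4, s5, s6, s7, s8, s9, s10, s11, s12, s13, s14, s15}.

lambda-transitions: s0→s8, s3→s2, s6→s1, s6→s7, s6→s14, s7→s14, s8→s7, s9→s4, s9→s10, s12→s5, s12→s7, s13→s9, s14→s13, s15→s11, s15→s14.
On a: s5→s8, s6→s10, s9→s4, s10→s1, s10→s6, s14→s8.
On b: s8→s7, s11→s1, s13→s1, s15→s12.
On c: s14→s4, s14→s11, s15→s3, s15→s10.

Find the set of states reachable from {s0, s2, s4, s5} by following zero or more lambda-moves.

{s0, s2, s4, s5, s7, s8, s9, s10, s13, s14}

Start with {s0, s2, s4, s5}.
From s0 via lambda: add s8.
From s8 via lambda: add s7.
From s7 via lambda: add s14.
From s14 via lambda: add s13.
From s13 via lambda: add s9.
From s9 via lambda: add s10.
No new states can be added; the closed set is {s0, s2, s4, s5, s7, s8, s9, s10, s13, s14}.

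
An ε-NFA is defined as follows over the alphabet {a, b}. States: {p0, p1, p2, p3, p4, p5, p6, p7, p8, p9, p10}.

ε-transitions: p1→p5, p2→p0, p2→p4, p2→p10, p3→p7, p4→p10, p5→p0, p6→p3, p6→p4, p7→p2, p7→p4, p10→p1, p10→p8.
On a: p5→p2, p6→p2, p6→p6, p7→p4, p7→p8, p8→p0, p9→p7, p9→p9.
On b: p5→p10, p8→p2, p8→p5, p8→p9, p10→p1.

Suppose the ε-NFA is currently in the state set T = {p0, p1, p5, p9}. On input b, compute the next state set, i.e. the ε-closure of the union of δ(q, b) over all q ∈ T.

p5 on b → {p10}.
No b-transition from p0, p1, p9.
Union after reading b: {p10}.
Now take the ε-closure:
From p10 via ε: add p1, p8.
From p1 via ε: add p5.
From p5 via ε: add p0.
No new states can be added; the closed set is {p0, p1, p5, p8, p10}.

{p0, p1, p5, p8, p10}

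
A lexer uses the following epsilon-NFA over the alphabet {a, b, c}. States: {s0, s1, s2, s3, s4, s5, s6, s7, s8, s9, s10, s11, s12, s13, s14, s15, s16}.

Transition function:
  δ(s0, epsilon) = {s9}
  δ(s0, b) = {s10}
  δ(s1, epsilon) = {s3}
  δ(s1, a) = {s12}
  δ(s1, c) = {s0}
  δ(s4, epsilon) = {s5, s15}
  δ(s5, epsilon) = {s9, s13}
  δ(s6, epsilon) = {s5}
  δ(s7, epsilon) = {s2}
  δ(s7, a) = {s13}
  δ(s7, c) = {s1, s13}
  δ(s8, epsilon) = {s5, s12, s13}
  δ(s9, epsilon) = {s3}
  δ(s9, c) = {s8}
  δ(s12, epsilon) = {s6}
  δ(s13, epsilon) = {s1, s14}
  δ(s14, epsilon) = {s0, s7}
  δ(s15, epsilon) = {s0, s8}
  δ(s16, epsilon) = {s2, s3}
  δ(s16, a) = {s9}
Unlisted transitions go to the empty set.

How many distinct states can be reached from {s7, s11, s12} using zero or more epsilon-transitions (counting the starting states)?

12

Start with {s7, s11, s12}.
From s7 via epsilon: add s2.
From s12 via epsilon: add s6.
From s6 via epsilon: add s5.
From s5 via epsilon: add s9, s13.
From s9 via epsilon: add s3.
From s13 via epsilon: add s1, s14.
From s14 via epsilon: add s0.
epsilon-closure = {s0, s1, s2, s3, s5, s6, s7, s9, s11, s12, s13, s14}, which has 12 states.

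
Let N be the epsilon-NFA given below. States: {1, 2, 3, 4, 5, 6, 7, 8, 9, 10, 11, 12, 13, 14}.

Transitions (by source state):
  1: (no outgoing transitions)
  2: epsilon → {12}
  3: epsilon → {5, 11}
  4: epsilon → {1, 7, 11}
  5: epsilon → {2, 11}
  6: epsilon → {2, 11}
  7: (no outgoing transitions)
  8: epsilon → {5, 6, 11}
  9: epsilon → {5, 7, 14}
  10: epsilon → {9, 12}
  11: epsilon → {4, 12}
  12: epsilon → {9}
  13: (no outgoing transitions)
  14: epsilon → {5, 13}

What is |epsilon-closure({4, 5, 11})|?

10

Start with {4, 5, 11}.
From 4 via epsilon: add 1, 7.
From 5 via epsilon: add 2.
From 11 via epsilon: add 12.
From 12 via epsilon: add 9.
From 9 via epsilon: add 14.
From 14 via epsilon: add 13.
epsilon-closure = {1, 2, 4, 5, 7, 9, 11, 12, 13, 14}, which has 10 states.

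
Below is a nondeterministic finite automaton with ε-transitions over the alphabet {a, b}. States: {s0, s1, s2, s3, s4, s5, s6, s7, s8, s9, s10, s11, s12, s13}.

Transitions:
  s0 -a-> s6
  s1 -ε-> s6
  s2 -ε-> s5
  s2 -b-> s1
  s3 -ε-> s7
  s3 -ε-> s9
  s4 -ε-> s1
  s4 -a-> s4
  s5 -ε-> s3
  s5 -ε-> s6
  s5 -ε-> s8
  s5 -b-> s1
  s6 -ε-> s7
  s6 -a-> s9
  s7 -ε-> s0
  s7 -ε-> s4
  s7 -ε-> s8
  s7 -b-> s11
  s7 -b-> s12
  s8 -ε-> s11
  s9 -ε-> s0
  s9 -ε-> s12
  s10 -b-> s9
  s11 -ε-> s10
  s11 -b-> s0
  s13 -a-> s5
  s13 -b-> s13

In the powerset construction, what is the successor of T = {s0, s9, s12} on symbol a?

{s0, s1, s4, s6, s7, s8, s10, s11}

s0 on a → {s6}.
No a-transition from s9, s12.
Union after reading a: {s6}.
Now take the ε-closure:
From s6 via ε: add s7.
From s7 via ε: add s0, s4, s8.
From s4 via ε: add s1.
From s8 via ε: add s11.
From s11 via ε: add s10.
No new states can be added; the closed set is {s0, s1, s4, s6, s7, s8, s10, s11}.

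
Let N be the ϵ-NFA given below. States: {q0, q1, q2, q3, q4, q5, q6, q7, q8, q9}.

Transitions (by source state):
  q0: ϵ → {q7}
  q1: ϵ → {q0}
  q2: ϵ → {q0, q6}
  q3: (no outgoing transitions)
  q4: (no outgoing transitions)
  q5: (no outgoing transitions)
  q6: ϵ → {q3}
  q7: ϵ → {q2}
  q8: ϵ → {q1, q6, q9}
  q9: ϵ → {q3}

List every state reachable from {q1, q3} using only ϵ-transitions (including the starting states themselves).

Start with {q1, q3}.
From q1 via ϵ: add q0.
From q0 via ϵ: add q7.
From q7 via ϵ: add q2.
From q2 via ϵ: add q6.
No new states can be added; the closed set is {q0, q1, q2, q3, q6, q7}.

{q0, q1, q2, q3, q6, q7}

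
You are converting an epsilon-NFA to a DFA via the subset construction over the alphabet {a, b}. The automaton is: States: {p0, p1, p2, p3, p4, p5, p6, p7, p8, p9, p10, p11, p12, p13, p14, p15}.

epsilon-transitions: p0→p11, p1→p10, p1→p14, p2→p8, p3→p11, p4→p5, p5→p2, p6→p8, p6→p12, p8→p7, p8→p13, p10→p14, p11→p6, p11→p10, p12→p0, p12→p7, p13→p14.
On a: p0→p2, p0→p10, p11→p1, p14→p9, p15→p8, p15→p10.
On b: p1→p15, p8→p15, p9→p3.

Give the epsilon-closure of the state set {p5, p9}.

Start with {p5, p9}.
From p5 via epsilon: add p2.
From p2 via epsilon: add p8.
From p8 via epsilon: add p7, p13.
From p13 via epsilon: add p14.
No new states can be added; the closed set is {p2, p5, p7, p8, p9, p13, p14}.

{p2, p5, p7, p8, p9, p13, p14}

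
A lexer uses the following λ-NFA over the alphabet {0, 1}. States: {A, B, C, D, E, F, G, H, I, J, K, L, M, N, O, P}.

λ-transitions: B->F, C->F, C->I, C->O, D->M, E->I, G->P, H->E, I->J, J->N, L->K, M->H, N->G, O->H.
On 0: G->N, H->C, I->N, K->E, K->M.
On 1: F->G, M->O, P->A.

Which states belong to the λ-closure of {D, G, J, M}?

Start with {D, G, J, M}.
From G via λ: add P.
From J via λ: add N.
From M via λ: add H.
From H via λ: add E.
From E via λ: add I.
No new states can be added; the closed set is {D, E, G, H, I, J, M, N, P}.

{D, E, G, H, I, J, M, N, P}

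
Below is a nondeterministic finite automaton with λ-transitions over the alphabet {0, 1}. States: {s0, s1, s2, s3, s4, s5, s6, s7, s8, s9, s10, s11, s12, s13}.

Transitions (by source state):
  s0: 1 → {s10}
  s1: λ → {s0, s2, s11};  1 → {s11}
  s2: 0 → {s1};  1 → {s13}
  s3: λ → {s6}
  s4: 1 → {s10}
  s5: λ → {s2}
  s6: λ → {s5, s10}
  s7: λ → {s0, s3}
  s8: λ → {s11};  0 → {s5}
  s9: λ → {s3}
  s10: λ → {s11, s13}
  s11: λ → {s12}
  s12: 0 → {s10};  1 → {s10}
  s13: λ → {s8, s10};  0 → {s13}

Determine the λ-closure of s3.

{s2, s3, s5, s6, s8, s10, s11, s12, s13}

Start with {s3}.
From s3 via λ: add s6.
From s6 via λ: add s5, s10.
From s5 via λ: add s2.
From s10 via λ: add s11, s13.
From s11 via λ: add s12.
From s13 via λ: add s8.
No new states can be added; the closed set is {s2, s3, s5, s6, s8, s10, s11, s12, s13}.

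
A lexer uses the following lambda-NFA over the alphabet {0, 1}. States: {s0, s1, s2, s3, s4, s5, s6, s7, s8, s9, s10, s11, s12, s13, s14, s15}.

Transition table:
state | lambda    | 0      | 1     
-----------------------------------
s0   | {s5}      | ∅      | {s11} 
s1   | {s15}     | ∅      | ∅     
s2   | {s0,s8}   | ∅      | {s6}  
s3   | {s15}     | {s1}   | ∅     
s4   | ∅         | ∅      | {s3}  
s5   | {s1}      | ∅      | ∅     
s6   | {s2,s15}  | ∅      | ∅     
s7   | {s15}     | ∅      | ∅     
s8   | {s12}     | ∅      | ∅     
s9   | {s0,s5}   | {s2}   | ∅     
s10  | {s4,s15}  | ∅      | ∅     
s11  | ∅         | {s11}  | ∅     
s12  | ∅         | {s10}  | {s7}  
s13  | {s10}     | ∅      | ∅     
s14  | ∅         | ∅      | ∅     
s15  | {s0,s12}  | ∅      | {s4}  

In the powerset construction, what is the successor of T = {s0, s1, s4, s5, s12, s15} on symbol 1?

s0 on 1 → {s11}.
s4 on 1 → {s3}.
s12 on 1 → {s7}.
s15 on 1 → {s4}.
No 1-transition from s1, s5.
Union after reading 1: {s3, s4, s7, s11}.
Now take the lambda-closure:
From s3 via lambda: add s15.
From s15 via lambda: add s0, s12.
From s0 via lambda: add s5.
From s5 via lambda: add s1.
No new states can be added; the closed set is {s0, s1, s3, s4, s5, s7, s11, s12, s15}.

{s0, s1, s3, s4, s5, s7, s11, s12, s15}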